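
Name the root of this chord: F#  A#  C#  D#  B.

F#, A#, C#, D#, B are the tones of a B major ninth chord (B–D#–F#–A#–C#), making B the root.

B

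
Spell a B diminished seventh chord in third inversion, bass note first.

Ab, B, D, F

B diminished seventh is B–D–F–Ab. Third inversion puts the seventh (Ab) in the bass, with the remaining tones above: Ab, B, D, F.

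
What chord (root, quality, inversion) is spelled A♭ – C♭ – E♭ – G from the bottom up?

The distinct note names are Ab, Cb, Eb, G. Stacked in thirds they read Ab–Cb–Eb–G, which is a minor-major seventh chord on Ab.
The lowest note is Ab, the root of the chord, so this is root position (figured bass 7).

Ab minor-major seventh, root position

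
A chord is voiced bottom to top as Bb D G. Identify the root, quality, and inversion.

The pitch classes Bb, D, G arrange in thirds as G–Bb–D: a G minor triad.
Bb is the third of G minor; third in the bass means first inversion (figured bass 6).

G minor, first inversion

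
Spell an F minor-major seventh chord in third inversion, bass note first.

The chord tones are F–Ab–C–E. With the seventh (E) lowest for third inversion: E, F, Ab, C.

E, F, Ab, C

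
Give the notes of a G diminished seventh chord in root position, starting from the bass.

The chord tones are G–Bb–Db–Fb. With the root (G) lowest for root position: G, Bb, Db, Fb.

G, Bb, Db, Fb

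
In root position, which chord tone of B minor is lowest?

B

In root position the root is lowest. For B minor (B–D–F#) that is B.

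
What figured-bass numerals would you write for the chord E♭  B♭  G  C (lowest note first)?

The notes Eb, Bb, G, C stack in thirds as C–Eb–G–Bb — a C minor seventh chord. The bass Eb is the third, so this is first inversion: figured 6/5.

6/5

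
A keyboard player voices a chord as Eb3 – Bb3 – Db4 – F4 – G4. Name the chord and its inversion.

Eb dominant ninth, root position

The distinct note names are Eb, Bb, Db, F, G. Stacked in thirds they read Eb–G–Bb–Db–F, which is a dominant ninth chord on Eb.
With the root (Eb) in the bass, the chord is in root position.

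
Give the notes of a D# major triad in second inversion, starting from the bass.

A#, D#, F##

The chord tones are D#–F##–A#. With the fifth (A#) lowest for second inversion: A#, D#, F##.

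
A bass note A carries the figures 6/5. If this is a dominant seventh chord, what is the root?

The figures 6/5 mean the third of the chord is in the bass. If A is the third of a dominant seventh chord, the root is F (chord tones F–A–C–Eb).

F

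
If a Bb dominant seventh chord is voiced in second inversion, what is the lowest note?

In second inversion the fifth is lowest. For Bb dominant seventh (Bb–D–F–Ab) that is F.

F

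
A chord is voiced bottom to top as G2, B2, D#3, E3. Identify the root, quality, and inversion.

Reducing to letter names: G, B, D#, E. These stack in thirds as E–G–B–D# — an E minor-major seventh chord.
G is the third of E minor-major seventh; third in the bass means first inversion (figured bass 6/5).

E minor-major seventh, first inversion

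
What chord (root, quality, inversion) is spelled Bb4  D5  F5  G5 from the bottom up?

Reducing to letter names: Bb, D, F, G. These stack in thirds as G–Bb–D–F — a G minor seventh chord.
Bb is the third of G minor seventh; third in the bass means first inversion (figured bass 6/5).

G minor seventh, first inversion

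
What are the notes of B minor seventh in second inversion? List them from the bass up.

Spelling B minor seventh: B–D–F#–A. In second inversion the fifth is bass, giving F#, A, B, D from the bottom.

F#, A, B, D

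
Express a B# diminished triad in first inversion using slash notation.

B#dim/D#

First inversion of B# diminished has the third (D#) in the bass. As a slash chord: B#dim/D#.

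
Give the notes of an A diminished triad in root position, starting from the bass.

Spelling A diminished: A–C–Eb. In root position the root is bass, giving A, C, Eb from the bottom.

A, C, Eb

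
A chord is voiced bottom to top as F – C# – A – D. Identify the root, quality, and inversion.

D minor-major seventh, first inversion

Reducing to letter names: F, C#, A, D. These stack in thirds as D–F–A–C# — a D minor-major seventh chord.
The lowest note is F, the third of the chord, so this is first inversion (figured bass 6/5).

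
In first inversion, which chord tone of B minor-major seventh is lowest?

The third of B minor-major seventh (B–D–F#–A#) is D; that is the bass in first inversion.

D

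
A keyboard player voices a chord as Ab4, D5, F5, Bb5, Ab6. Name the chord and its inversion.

Bb dominant seventh, third inversion

Reducing to letter names: Ab, D, F, Bb. These stack in thirds as Bb–D–F–Ab — a Bb dominant seventh chord.
The lowest note is Ab, the seventh of the chord, so this is third inversion (figured bass 4/2).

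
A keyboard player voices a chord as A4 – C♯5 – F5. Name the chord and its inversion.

The distinct note names are A, C#, F. Stacked in thirds they read F–A–C#, which is an augmented triad on F.
A is the third of F augmented; third in the bass means first inversion (figured bass 6).

F augmented, first inversion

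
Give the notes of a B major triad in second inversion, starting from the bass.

F#, B, D#

Spelling B major: B–D#–F#. In second inversion the fifth is bass, giving F#, B, D# from the bottom.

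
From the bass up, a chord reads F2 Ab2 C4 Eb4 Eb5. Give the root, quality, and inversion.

F minor seventh, root position

The distinct note names are F, Ab, C, Eb. Stacked in thirds they read F–Ab–C–Eb, which is a minor seventh chord on F.
The lowest note is F, the root of the chord, so this is root position (figured bass 7).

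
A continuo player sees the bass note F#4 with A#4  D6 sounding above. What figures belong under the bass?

The notes F#, A#, D stack in thirds as D–F#–A# — a D augmented triad. The bass F# is the third, so this is first inversion: figured 6.

6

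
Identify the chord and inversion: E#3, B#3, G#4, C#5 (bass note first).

C# major seventh, first inversion

The distinct note names are E#, B#, G#, C#. Stacked in thirds they read C#–E#–G#–B#, which is a major seventh chord on C#.
With the third (E#) in the bass, the chord is in first inversion (figured bass 6/5).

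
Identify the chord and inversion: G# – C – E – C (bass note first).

C augmented, second inversion

The distinct note names are G#, C, E. Stacked in thirds they read C–E–G#, which is an augmented triad on C.
With the fifth (G#) in the bass, the chord is in second inversion (figured bass 6/4).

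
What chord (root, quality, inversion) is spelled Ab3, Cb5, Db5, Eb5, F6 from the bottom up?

Db dominant ninth, second inversion

Reducing to letter names: Ab, Cb, Db, Eb, F. These stack in thirds as Db–F–Ab–Cb–Eb — a Db dominant ninth chord.
Ab is the fifth of Db dominant ninth; fifth in the bass means second inversion.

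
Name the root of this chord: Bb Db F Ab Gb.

Gb

Bb, Db, F, Ab, Gb are the tones of a Gb major ninth chord (Gb–Bb–Db–F–Ab), making Gb the root.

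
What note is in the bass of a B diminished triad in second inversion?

F

In second inversion the fifth is lowest. For B diminished (B–D–F) that is F.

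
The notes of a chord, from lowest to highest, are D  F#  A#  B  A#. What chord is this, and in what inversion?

Reducing to letter names: D, F#, A#, B. These stack in thirds as B–D–F#–A# — a B minor-major seventh chord.
With the third (D) in the bass, the chord is in first inversion (figured bass 6/5).

B minor-major seventh, first inversion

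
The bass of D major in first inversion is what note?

F#

In first inversion the third is lowest. For D major (D–F#–A) that is F#.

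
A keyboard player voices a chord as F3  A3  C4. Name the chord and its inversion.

F major, root position

The distinct note names are F, A, C. Stacked in thirds they read F–A–C, which is a major triad on F.
F is the root of F major; root in the bass means root position (figured bass 5/3).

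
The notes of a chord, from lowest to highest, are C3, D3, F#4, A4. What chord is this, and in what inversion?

The distinct note names are C, D, F#, A. Stacked in thirds they read D–F#–A–C, which is a dominant seventh chord on D.
C is the seventh of D dominant seventh; seventh in the bass means third inversion (figured bass 4/2).

D dominant seventh, third inversion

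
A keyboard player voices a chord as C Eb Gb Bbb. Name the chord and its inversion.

The pitch classes C, Eb, Gb, Bbb arrange in thirds as C–Eb–Gb–Bbb: a C diminished seventh chord.
With the root (C) in the bass, the chord is in root position (figured bass 7).

C diminished seventh, root position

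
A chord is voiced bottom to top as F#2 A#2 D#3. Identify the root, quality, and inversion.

D# minor, first inversion

The distinct note names are F#, A#, D#. Stacked in thirds they read D#–F#–A#, which is a minor triad on D#.
With the third (F#) in the bass, the chord is in first inversion (figured bass 6).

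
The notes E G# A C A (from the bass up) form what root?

E, G#, A, C are the tones of an A minor-major seventh chord (A–C–E–G#), making A the root.

A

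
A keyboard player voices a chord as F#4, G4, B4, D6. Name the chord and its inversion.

The pitch classes F#, G, B, D arrange in thirds as G–B–D–F#: a G major seventh chord.
With the seventh (F#) in the bass, the chord is in third inversion (figured bass 4/2).

G major seventh, third inversion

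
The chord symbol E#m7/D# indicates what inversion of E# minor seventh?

E#m7/D# means E# minor seventh with D# in the bass. D# is the seventh of E# minor seventh (E#–G#–B#–D#), so this is third inversion.

third inversion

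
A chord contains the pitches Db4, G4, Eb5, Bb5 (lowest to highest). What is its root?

Eb

Db, G, Eb, Bb are the tones of an Eb dominant seventh chord (Eb–G–Bb–Db), making Eb the root.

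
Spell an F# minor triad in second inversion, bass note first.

C#, F#, A

F# minor is F#–A–C#. Second inversion puts the fifth (C#) in the bass, with the remaining tones above: C#, F#, A.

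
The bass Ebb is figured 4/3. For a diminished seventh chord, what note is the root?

Ab

The figures 4/3 mean the fifth of the chord is in the bass. If Ebb is the fifth of a diminished seventh chord, the root is Ab (chord tones Ab–Cb–Ebb–Gbb).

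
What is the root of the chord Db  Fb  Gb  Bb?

Gb

Db, Fb, Gb, Bb are the tones of a Gb dominant seventh chord (Gb–Bb–Db–Fb), making Gb the root.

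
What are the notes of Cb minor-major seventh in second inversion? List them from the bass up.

Spelling Cb minor-major seventh: Cb–Ebb–Gb–Bb. In second inversion the fifth is bass, giving Gb, Bb, Cb, Ebb from the bottom.

Gb, Bb, Cb, Ebb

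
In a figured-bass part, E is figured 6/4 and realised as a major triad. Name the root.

The figures 6/4 mean the fifth of the chord is in the bass. If E is the fifth of a major triad, the root is A (chord tones A–C#–E).

A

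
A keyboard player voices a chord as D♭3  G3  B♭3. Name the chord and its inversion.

G diminished, second inversion

The pitch classes Db, G, Bb arrange in thirds as G–Bb–Db: a G diminished triad.
Db is the fifth of G diminished; fifth in the bass means second inversion (figured bass 6/4).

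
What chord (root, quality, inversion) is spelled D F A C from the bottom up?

D minor seventh, root position

Reducing to letter names: D, F, A, C. These stack in thirds as D–F–A–C — a D minor seventh chord.
D is the root of D minor seventh; root in the bass means root position (figured bass 7).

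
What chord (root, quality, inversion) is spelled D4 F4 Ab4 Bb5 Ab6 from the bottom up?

The pitch classes D, F, Ab, Bb arrange in thirds as Bb–D–F–Ab: a Bb dominant seventh chord.
With the third (D) in the bass, the chord is in first inversion (figured bass 6/5).

Bb dominant seventh, first inversion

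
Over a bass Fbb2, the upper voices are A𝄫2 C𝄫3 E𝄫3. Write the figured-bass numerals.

The notes Fbb, Abb, Cbb, Ebb stack in thirds as Fbb–Abb–Cbb–Ebb — an Fbb major seventh chord. The bass Fbb is the root, so this is root position: figured 7.

7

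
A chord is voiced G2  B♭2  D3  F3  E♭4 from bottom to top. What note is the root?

Reordering G, Bb, D, F, Eb into stacked thirds gives Eb–G–Bb–D–F; the bottom of that stack, Eb, is the root.

Eb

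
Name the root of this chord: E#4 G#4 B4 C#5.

Reordering E#, G#, B, C# into stacked thirds gives C#–E#–G#–B; the bottom of that stack, C#, is the root.

C#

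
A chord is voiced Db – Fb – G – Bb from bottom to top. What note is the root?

G

Db, Fb, G, Bb are the tones of a G diminished seventh chord (G–Bb–Db–Fb), making G the root.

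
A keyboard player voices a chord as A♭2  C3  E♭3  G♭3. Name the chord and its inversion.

Ab dominant seventh, root position

Reducing to letter names: Ab, C, Eb, Gb. These stack in thirds as Ab–C–Eb–Gb — an Ab dominant seventh chord.
Ab is the root of Ab dominant seventh; root in the bass means root position (figured bass 7).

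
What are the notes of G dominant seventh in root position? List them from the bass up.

G, B, D, F

G dominant seventh is G–B–D–F. Root position puts the root (G) in the bass, with the remaining tones above: G, B, D, F.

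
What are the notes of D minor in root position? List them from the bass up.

The chord tones are D–F–A. With the root (D) lowest for root position: D, F, A.

D, F, A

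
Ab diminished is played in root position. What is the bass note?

In root position the root is lowest. For Ab diminished (Ab–Cb–Ebb) that is Ab.

Ab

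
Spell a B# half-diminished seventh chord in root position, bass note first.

B#, D#, F#, A#

B# half-diminished seventh is B#–D#–F#–A#. Root position puts the root (B#) in the bass, with the remaining tones above: B#, D#, F#, A#.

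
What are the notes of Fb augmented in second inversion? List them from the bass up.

Spelling Fb augmented: Fb–Ab–C. In second inversion the fifth is bass, giving C, Fb, Ab from the bottom.

C, Fb, Ab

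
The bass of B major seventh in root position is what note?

The root of B major seventh (B–D#–F#–A#) is B; that is the bass in root position.

B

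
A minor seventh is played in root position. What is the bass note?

A

In root position the root is lowest. For A minor seventh (A–C–E–G) that is A.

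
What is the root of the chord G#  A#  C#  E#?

A#

G#, A#, C#, E# are the tones of an A# minor seventh chord (A#–C#–E#–G#), making A# the root.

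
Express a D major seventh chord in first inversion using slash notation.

Dmaj7/F#

First inversion of D major seventh has the third (F#) in the bass. As a slash chord: Dmaj7/F#.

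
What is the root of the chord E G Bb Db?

The distinct letter names are E, G, Bb, Db. Arranged as a stack of thirds they read E–G–Bb–Db, so E is the root (an E diminished seventh chord).

E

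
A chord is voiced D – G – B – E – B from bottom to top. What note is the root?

D, G, B, E are the tones of an E minor seventh chord (E–G–B–D), making E the root.

E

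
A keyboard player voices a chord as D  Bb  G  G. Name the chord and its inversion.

Reducing to letter names: D, Bb, G. These stack in thirds as G–Bb–D — a G minor triad.
The lowest note is D, the fifth of the chord, so this is second inversion (figured bass 6/4).

G minor, second inversion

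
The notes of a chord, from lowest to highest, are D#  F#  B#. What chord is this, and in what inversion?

B# diminished, first inversion

The distinct note names are D#, F#, B#. Stacked in thirds they read B#–D#–F#, which is a diminished triad on B#.
D# is the third of B# diminished; third in the bass means first inversion (figured bass 6).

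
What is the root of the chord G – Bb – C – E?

C

G, Bb, C, E are the tones of a C dominant seventh chord (C–E–G–Bb), making C the root.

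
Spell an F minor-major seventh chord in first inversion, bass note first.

Spelling F minor-major seventh: F–Ab–C–E. In first inversion the third is bass, giving Ab, C, E, F from the bottom.

Ab, C, E, F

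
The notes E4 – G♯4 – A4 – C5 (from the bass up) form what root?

E, G#, A, C are the tones of an A minor-major seventh chord (A–C–E–G#), making A the root.

A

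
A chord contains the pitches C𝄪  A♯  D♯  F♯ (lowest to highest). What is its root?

C##, A#, D#, F# are the tones of a D# minor-major seventh chord (D#–F#–A#–C##), making D# the root.

D#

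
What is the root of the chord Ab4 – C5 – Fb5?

Fb

The distinct letter names are Ab, C, Fb. Arranged as a stack of thirds they read Fb–Ab–C, so Fb is the root (an Fb augmented triad).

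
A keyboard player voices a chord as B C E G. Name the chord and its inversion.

The distinct note names are B, C, E, G. Stacked in thirds they read C–E–G–B, which is a major seventh chord on C.
With the seventh (B) in the bass, the chord is in third inversion (figured bass 4/2).

C major seventh, third inversion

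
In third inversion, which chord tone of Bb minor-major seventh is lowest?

A

In third inversion the seventh is lowest. For Bb minor-major seventh (Bb–Db–F–A) that is A.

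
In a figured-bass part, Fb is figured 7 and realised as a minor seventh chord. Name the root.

Fb

The figures 7 mean the root of the chord is in the bass. If Fb is the root of a minor seventh chord, the root is Fb (chord tones Fb–Abb–Cb–Ebb).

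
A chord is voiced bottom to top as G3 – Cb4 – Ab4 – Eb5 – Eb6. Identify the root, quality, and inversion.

Ab minor-major seventh, third inversion

Reducing to letter names: G, Cb, Ab, Eb. These stack in thirds as Ab–Cb–Eb–G — an Ab minor-major seventh chord.
The lowest note is G, the seventh of the chord, so this is third inversion (figured bass 4/2).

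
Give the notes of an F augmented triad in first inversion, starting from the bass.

Spelling F augmented: F–A–C#. In first inversion the third is bass, giving A, C#, F from the bottom.

A, C#, F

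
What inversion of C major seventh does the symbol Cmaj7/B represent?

third inversion

Cmaj7/B means C major seventh with B in the bass. B is the seventh of C major seventh (C–E–G–B), so this is third inversion.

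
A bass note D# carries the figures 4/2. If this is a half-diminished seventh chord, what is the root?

The figures 4/2 mean the seventh of the chord is in the bass. If D# is the seventh of a half-diminished seventh chord, the root is E# (chord tones E#–G#–B–D#).

E#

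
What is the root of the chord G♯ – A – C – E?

A

G#, A, C, E are the tones of an A minor-major seventh chord (A–C–E–G#), making A the root.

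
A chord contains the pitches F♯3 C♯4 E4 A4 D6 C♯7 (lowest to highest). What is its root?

The distinct letter names are F#, C#, E, A, D. Arranged as a stack of thirds they read D–F#–A–C#–E, so D is the root (a D major ninth chord).

D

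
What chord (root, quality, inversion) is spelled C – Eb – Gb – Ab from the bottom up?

Ab dominant seventh, first inversion

Reducing to letter names: C, Eb, Gb, Ab. These stack in thirds as Ab–C–Eb–Gb — an Ab dominant seventh chord.
C is the third of Ab dominant seventh; third in the bass means first inversion (figured bass 6/5).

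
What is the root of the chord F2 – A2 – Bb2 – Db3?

Bb

F, A, Bb, Db are the tones of a Bb minor-major seventh chord (Bb–Db–F–A), making Bb the root.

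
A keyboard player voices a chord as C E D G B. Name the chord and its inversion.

C major ninth, root position

Reducing to letter names: C, E, D, G, B. These stack in thirds as C–E–G–B–D — a C major ninth chord.
C is the root of C major ninth; root in the bass means root position.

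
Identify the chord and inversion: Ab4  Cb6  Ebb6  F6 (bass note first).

Reducing to letter names: Ab, Cb, Ebb, F. These stack in thirds as F–Ab–Cb–Ebb — an F diminished seventh chord.
With the third (Ab) in the bass, the chord is in first inversion (figured bass 6/5).

F diminished seventh, first inversion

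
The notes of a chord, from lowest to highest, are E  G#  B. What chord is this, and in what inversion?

Reducing to letter names: E, G#, B. These stack in thirds as E–G#–B — an E major triad.
The lowest note is E, the root of the chord, so this is root position (figured bass 5/3).

E major, root position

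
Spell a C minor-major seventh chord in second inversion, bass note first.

G, B, C, Eb

The chord tones are C–Eb–G–B. With the fifth (G) lowest for second inversion: G, B, C, Eb.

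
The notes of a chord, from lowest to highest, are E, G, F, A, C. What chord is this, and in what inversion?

F major ninth, third inversion

The distinct note names are E, G, F, A, C. Stacked in thirds they read F–A–C–E–G, which is a major ninth chord on F.
The lowest note is E, the seventh of the chord, so this is third inversion.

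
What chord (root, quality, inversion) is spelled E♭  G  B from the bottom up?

Reducing to letter names: Eb, G, B. These stack in thirds as Eb–G–B — an Eb augmented triad.
The lowest note is Eb, the root of the chord, so this is root position (figured bass 5/3).

Eb augmented, root position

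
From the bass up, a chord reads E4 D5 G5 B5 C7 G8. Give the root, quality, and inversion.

Reducing to letter names: E, D, G, B, C. These stack in thirds as C–E–G–B–D — a C major ninth chord.
With the third (E) in the bass, the chord is in first inversion.

C major ninth, first inversion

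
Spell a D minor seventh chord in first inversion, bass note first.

F, A, C, D

D minor seventh is D–F–A–C. First inversion puts the third (F) in the bass, with the remaining tones above: F, A, C, D.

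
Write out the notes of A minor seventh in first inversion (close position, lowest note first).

C, E, G, A

A minor seventh is A–C–E–G. First inversion puts the third (C) in the bass, with the remaining tones above: C, E, G, A.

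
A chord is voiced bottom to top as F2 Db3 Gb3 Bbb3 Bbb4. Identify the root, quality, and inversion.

Gb minor-major seventh, third inversion

The pitch classes F, Db, Gb, Bbb arrange in thirds as Gb–Bbb–Db–F: a Gb minor-major seventh chord.
The lowest note is F, the seventh of the chord, so this is third inversion (figured bass 4/2).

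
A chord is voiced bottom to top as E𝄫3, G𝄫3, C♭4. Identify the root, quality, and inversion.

Cb diminished, first inversion

The pitch classes Ebb, Gbb, Cb arrange in thirds as Cb–Ebb–Gbb: a Cb diminished triad.
With the third (Ebb) in the bass, the chord is in first inversion (figured bass 6).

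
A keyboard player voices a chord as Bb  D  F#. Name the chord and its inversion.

The distinct note names are Bb, D, F#. Stacked in thirds they read Bb–D–F#, which is an augmented triad on Bb.
Bb is the root of Bb augmented; root in the bass means root position (figured bass 5/3).

Bb augmented, root position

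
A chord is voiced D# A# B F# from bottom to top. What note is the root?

The distinct letter names are D#, A#, B, F#. Arranged as a stack of thirds they read B–D#–F#–A#, so B is the root (a B major seventh chord).

B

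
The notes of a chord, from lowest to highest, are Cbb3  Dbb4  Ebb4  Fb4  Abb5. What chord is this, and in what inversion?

Dbb dominant ninth, third inversion

The distinct note names are Cbb, Dbb, Ebb, Fb, Abb. Stacked in thirds they read Dbb–Fb–Abb–Cbb–Ebb, which is a dominant ninth chord on Dbb.
Cbb is the seventh of Dbb dominant ninth; seventh in the bass means third inversion.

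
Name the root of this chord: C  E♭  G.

The distinct letter names are C, Eb, G. Arranged as a stack of thirds they read C–Eb–G, so C is the root (a C minor triad).

C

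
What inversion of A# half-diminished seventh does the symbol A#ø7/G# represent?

third inversion

A#ø7/G# means A# half-diminished seventh with G# in the bass. G# is the seventh of A# half-diminished seventh (A#–C#–E–G#), so this is third inversion.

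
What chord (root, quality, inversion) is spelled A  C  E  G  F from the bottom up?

Reducing to letter names: A, C, E, G, F. These stack in thirds as F–A–C–E–G — an F major ninth chord.
With the third (A) in the bass, the chord is in first inversion.

F major ninth, first inversion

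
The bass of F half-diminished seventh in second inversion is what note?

The fifth of F half-diminished seventh (F–Ab–Cb–Eb) is Cb; that is the bass in second inversion.

Cb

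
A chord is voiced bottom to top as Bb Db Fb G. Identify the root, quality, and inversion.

The pitch classes Bb, Db, Fb, G arrange in thirds as G–Bb–Db–Fb: a G diminished seventh chord.
With the third (Bb) in the bass, the chord is in first inversion (figured bass 6/5).

G diminished seventh, first inversion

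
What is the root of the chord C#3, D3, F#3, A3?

Reordering C#, D, F#, A into stacked thirds gives D–F#–A–C#; the bottom of that stack, D, is the root.

D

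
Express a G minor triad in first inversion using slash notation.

Gm/Bb

First inversion of G minor has the third (Bb) in the bass. As a slash chord: Gm/Bb.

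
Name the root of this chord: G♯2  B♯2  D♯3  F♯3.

G#

The distinct letter names are G#, B#, D#, F#. Arranged as a stack of thirds they read G#–B#–D#–F#, so G# is the root (a G# dominant seventh chord).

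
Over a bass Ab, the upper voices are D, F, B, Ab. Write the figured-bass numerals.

4/2

The notes Ab, D, F, B stack in thirds as B–D–F–Ab — a B diminished seventh chord. The bass Ab is the seventh, so this is third inversion: figured 4/2.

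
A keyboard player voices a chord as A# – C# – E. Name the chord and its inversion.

A# diminished, root position

The distinct note names are A#, C#, E. Stacked in thirds they read A#–C#–E, which is a diminished triad on A#.
A# is the root of A# diminished; root in the bass means root position (figured bass 5/3).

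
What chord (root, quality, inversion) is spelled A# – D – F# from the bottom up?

D augmented, second inversion

The distinct note names are A#, D, F#. Stacked in thirds they read D–F#–A#, which is an augmented triad on D.
The lowest note is A#, the fifth of the chord, so this is second inversion (figured bass 6/4).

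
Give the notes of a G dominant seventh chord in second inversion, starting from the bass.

G dominant seventh is G–B–D–F. Second inversion puts the fifth (D) in the bass, with the remaining tones above: D, F, G, B.

D, F, G, B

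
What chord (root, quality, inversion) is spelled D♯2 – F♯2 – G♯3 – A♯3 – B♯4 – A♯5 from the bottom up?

G# dominant ninth, second inversion

The distinct note names are D#, F#, G#, A#, B#. Stacked in thirds they read G#–B#–D#–F#–A#, which is a dominant ninth chord on G#.
D# is the fifth of G# dominant ninth; fifth in the bass means second inversion.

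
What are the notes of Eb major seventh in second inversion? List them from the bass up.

Spelling Eb major seventh: Eb–G–Bb–D. In second inversion the fifth is bass, giving Bb, D, Eb, G from the bottom.

Bb, D, Eb, G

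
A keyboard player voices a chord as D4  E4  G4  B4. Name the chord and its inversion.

The distinct note names are D, E, G, B. Stacked in thirds they read E–G–B–D, which is a minor seventh chord on E.
D is the seventh of E minor seventh; seventh in the bass means third inversion (figured bass 4/2).

E minor seventh, third inversion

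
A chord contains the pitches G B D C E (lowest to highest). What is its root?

C

Reordering G, B, D, C, E into stacked thirds gives C–E–G–B–D; the bottom of that stack, C, is the root.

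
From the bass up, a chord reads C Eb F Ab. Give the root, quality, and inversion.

Reducing to letter names: C, Eb, F, Ab. These stack in thirds as F–Ab–C–Eb — an F minor seventh chord.
C is the fifth of F minor seventh; fifth in the bass means second inversion (figured bass 4/3).

F minor seventh, second inversion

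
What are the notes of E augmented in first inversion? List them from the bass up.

G#, B#, E

Spelling E augmented: E–G#–B#. In first inversion the third is bass, giving G#, B#, E from the bottom.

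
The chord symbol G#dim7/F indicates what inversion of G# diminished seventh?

G#dim7/F means G# diminished seventh with F in the bass. F is the seventh of G# diminished seventh (G#–B–D–F), so this is third inversion.

third inversion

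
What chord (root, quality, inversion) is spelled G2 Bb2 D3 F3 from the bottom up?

G minor seventh, root position

Reducing to letter names: G, Bb, D, F. These stack in thirds as G–Bb–D–F — a G minor seventh chord.
G is the root of G minor seventh; root in the bass means root position (figured bass 7).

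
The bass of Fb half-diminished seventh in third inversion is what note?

Ebb

Fb half-diminished seventh is Fb–Abb–Cbb–Ebb. Third inversion places the seventh in the bass: Ebb.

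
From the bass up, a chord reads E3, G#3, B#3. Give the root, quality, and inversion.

The pitch classes E, G#, B# arrange in thirds as E–G#–B#: an E augmented triad.
E is the root of E augmented; root in the bass means root position (figured bass 5/3).

E augmented, root position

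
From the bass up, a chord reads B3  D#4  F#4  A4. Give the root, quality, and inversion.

The distinct note names are B, D#, F#, A. Stacked in thirds they read B–D#–F#–A, which is a dominant seventh chord on B.
B is the root of B dominant seventh; root in the bass means root position (figured bass 7).

B dominant seventh, root position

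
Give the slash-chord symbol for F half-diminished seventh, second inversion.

Second inversion of F half-diminished seventh has the fifth (Cb) in the bass. As a slash chord: Fø7/Cb.

Fø7/Cb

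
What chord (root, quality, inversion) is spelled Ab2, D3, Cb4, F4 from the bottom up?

D diminished seventh, second inversion

The pitch classes Ab, D, Cb, F arrange in thirds as D–F–Ab–Cb: a D diminished seventh chord.
Ab is the fifth of D diminished seventh; fifth in the bass means second inversion (figured bass 4/3).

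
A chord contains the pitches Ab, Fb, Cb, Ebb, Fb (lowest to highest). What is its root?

Ab, Fb, Cb, Ebb are the tones of an Fb dominant seventh chord (Fb–Ab–Cb–Ebb), making Fb the root.

Fb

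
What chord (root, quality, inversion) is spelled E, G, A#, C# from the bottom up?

The pitch classes E, G, A#, C# arrange in thirds as A#–C#–E–G: an A# diminished seventh chord.
The lowest note is E, the fifth of the chord, so this is second inversion (figured bass 4/3).

A# diminished seventh, second inversion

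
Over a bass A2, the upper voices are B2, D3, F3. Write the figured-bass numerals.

The notes A, B, D, F stack in thirds as B–D–F–A — a B half-diminished seventh chord. The bass A is the seventh, so this is third inversion: figured 4/2.

4/2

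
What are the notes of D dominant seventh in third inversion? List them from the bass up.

Spelling D dominant seventh: D–F#–A–C. In third inversion the seventh is bass, giving C, D, F#, A from the bottom.

C, D, F#, A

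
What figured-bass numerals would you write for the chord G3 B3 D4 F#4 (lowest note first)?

The notes G, B, D, F# stack in thirds as G–B–D–F# — a G major seventh chord. The bass G is the root, so this is root position: figured 7.

7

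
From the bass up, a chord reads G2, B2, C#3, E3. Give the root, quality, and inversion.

Reducing to letter names: G, B, C#, E. These stack in thirds as C#–E–G–B — a C# half-diminished seventh chord.
G is the fifth of C# half-diminished seventh; fifth in the bass means second inversion (figured bass 4/3).

C# half-diminished seventh, second inversion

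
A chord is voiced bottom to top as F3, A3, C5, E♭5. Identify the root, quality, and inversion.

F dominant seventh, root position

The distinct note names are F, A, C, Eb. Stacked in thirds they read F–A–C–Eb, which is a dominant seventh chord on F.
The lowest note is F, the root of the chord, so this is root position (figured bass 7).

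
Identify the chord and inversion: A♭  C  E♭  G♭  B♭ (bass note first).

The distinct note names are Ab, C, Eb, Gb, Bb. Stacked in thirds they read Ab–C–Eb–Gb–Bb, which is a dominant ninth chord on Ab.
Ab is the root of Ab dominant ninth; root in the bass means root position.

Ab dominant ninth, root position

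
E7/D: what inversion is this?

E7/D means E dominant seventh with D in the bass. D is the seventh of E dominant seventh (E–G#–B–D), so this is third inversion.

third inversion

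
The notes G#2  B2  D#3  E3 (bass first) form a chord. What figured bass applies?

The notes G#, B, D#, E stack in thirds as E–G#–B–D# — an E major seventh chord. The bass G# is the third, so this is first inversion: figured 6/5.

6/5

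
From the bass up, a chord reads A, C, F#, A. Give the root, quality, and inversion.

F# diminished, first inversion

The pitch classes A, C, F# arrange in thirds as F#–A–C: an F# diminished triad.
The lowest note is A, the third of the chord, so this is first inversion (figured bass 6).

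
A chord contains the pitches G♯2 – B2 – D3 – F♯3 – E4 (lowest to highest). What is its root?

The distinct letter names are G#, B, D, F#, E. Arranged as a stack of thirds they read E–G#–B–D–F#, so E is the root (an E dominant ninth chord).

E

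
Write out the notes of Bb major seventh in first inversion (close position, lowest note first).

The chord tones are Bb–D–F–A. With the third (D) lowest for first inversion: D, F, A, Bb.

D, F, A, Bb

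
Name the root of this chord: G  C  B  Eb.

C

The distinct letter names are G, C, B, Eb. Arranged as a stack of thirds they read C–Eb–G–B, so C is the root (a C minor-major seventh chord).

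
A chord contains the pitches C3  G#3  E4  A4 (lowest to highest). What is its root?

A

The distinct letter names are C, G#, E, A. Arranged as a stack of thirds they read A–C–E–G#, so A is the root (an A minor-major seventh chord).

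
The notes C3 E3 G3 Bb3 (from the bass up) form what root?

C

C, E, G, Bb are the tones of a C dominant seventh chord (C–E–G–Bb), making C the root.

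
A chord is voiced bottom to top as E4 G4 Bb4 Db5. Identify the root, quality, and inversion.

E diminished seventh, root position

The pitch classes E, G, Bb, Db arrange in thirds as E–G–Bb–Db: an E diminished seventh chord.
E is the root of E diminished seventh; root in the bass means root position (figured bass 7).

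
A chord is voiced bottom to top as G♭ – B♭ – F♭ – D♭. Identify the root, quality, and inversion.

The pitch classes Gb, Bb, Fb, Db arrange in thirds as Gb–Bb–Db–Fb: a Gb dominant seventh chord.
With the root (Gb) in the bass, the chord is in root position (figured bass 7).

Gb dominant seventh, root position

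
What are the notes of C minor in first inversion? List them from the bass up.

C minor is C–Eb–G. First inversion puts the third (Eb) in the bass, with the remaining tones above: Eb, G, C.

Eb, G, C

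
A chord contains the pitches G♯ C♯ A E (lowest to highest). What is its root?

Reordering G#, C#, A, E into stacked thirds gives A–C#–E–G#; the bottom of that stack, A, is the root.

A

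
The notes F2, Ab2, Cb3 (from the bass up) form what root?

F

Reordering F, Ab, Cb into stacked thirds gives F–Ab–Cb; the bottom of that stack, F, is the root.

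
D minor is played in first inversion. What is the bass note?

F

The third of D minor (D–F–A) is F; that is the bass in first inversion.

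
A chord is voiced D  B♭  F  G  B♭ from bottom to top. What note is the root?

G

D, Bb, F, G are the tones of a G minor seventh chord (G–Bb–D–F), making G the root.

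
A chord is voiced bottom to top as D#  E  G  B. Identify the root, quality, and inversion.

The pitch classes D#, E, G, B arrange in thirds as E–G–B–D#: an E minor-major seventh chord.
With the seventh (D#) in the bass, the chord is in third inversion (figured bass 4/2).

E minor-major seventh, third inversion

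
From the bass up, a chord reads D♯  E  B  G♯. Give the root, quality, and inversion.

E major seventh, third inversion

The pitch classes D#, E, B, G# arrange in thirds as E–G#–B–D#: an E major seventh chord.
The lowest note is D#, the seventh of the chord, so this is third inversion (figured bass 4/2).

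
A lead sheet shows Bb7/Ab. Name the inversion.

third inversion

Bb7/Ab means Bb dominant seventh with Ab in the bass. Ab is the seventh of Bb dominant seventh (Bb–D–F–Ab), so this is third inversion.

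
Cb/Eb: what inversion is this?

Cb/Eb means Cb major with Eb in the bass. Eb is the third of Cb major (Cb–Eb–Gb), so this is first inversion.

first inversion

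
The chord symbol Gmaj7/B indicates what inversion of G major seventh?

first inversion

Gmaj7/B means G major seventh with B in the bass. B is the third of G major seventh (G–B–D–F#), so this is first inversion.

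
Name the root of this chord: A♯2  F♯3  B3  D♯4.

B

A#, F#, B, D# are the tones of a B major seventh chord (B–D#–F#–A#), making B the root.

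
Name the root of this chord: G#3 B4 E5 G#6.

E

G#, B, E are the tones of an E major triad (E–G#–B), making E the root.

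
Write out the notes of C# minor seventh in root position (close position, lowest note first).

C# minor seventh is C#–E–G#–B. Root position puts the root (C#) in the bass, with the remaining tones above: C#, E, G#, B.

C#, E, G#, B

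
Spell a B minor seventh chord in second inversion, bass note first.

B minor seventh is B–D–F#–A. Second inversion puts the fifth (F#) in the bass, with the remaining tones above: F#, A, B, D.

F#, A, B, D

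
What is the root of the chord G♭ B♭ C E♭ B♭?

C

The distinct letter names are Gb, Bb, C, Eb. Arranged as a stack of thirds they read C–Eb–Gb–Bb, so C is the root (a C half-diminished seventh chord).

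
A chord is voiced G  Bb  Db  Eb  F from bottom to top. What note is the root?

Eb

G, Bb, Db, Eb, F are the tones of an Eb dominant ninth chord (Eb–G–Bb–Db–F), making Eb the root.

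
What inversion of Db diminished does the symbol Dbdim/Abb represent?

Dbdim/Abb means Db diminished with Abb in the bass. Abb is the fifth of Db diminished (Db–Fb–Abb), so this is second inversion.

second inversion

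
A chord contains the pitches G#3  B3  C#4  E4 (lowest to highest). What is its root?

G#, B, C#, E are the tones of a C# minor seventh chord (C#–E–G#–B), making C# the root.

C#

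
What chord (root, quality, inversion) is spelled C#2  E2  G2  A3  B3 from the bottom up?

The pitch classes C#, E, G, A, B arrange in thirds as A–C#–E–G–B: an A dominant ninth chord.
With the third (C#) in the bass, the chord is in first inversion.

A dominant ninth, first inversion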